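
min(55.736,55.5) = 55.5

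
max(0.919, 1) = 1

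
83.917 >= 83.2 True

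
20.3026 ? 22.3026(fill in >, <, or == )<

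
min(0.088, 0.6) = 0.088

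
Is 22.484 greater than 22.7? No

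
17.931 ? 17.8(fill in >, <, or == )>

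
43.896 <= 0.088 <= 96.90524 False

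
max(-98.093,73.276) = 73.276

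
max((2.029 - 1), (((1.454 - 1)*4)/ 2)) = 1.029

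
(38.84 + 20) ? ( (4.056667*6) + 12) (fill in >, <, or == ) >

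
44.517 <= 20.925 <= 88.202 False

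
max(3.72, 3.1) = 3.72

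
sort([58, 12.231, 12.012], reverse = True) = [58, 12.231, 12.012]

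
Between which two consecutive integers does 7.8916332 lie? 7 and 8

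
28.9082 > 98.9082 False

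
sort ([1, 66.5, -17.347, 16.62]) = [-17.347, 1, 16.62, 66.5]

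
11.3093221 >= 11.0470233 True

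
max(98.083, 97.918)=98.083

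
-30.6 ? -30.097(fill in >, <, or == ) <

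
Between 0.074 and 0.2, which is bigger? 0.2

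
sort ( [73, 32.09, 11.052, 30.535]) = [11.052, 30.535, 32.09, 73]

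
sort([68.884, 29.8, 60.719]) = [29.8, 60.719, 68.884]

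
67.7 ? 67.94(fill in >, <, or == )<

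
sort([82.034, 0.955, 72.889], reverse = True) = [82.034, 72.889, 0.955]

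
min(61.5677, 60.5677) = 60.5677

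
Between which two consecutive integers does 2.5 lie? 2 and 3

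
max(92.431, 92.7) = 92.7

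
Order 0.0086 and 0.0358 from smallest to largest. 0.0086, 0.0358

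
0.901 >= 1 False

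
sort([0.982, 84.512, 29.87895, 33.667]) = [0.982, 29.87895, 33.667, 84.512]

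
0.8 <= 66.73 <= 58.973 False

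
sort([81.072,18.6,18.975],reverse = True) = [81.072,18.975,18.6]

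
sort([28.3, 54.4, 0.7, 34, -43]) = [-43, 0.7, 28.3, 34, 54.4]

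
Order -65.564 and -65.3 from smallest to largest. -65.564, -65.3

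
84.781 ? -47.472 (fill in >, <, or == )>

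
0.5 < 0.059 False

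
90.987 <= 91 True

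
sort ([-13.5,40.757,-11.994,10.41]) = [-13.5,-11.994,10.41,40.757]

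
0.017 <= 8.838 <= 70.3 True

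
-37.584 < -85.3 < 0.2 False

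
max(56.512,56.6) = 56.6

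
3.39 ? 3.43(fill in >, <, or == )<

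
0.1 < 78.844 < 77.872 False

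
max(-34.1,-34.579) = -34.1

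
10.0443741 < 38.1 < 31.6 False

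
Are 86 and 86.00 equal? Yes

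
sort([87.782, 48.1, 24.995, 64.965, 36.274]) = [24.995, 36.274, 48.1, 64.965, 87.782]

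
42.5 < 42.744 True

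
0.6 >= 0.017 True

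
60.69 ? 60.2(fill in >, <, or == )>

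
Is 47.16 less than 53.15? Yes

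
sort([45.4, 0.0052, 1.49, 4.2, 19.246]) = [0.0052, 1.49, 4.2, 19.246, 45.4]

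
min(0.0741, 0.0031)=0.0031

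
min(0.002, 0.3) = 0.002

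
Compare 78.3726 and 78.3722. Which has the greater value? 78.3726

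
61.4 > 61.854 False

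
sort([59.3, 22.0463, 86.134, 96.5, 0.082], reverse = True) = [96.5, 86.134, 59.3, 22.0463, 0.082]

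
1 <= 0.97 False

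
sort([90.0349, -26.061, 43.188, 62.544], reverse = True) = [90.0349, 62.544, 43.188, -26.061]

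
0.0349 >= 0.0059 True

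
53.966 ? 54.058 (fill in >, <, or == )<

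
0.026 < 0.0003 False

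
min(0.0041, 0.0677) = 0.0041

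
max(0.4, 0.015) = 0.4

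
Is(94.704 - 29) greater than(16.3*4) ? Yes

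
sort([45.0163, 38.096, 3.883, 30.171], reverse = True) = [45.0163, 38.096, 30.171, 3.883]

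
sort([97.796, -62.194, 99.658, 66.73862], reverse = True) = [99.658, 97.796, 66.73862, -62.194]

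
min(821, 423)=423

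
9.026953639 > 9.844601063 False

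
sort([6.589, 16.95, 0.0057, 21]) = [0.0057, 6.589, 16.95, 21]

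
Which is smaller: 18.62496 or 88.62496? 18.62496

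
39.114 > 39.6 False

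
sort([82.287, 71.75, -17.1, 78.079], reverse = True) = [82.287, 78.079, 71.75, -17.1]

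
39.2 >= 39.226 False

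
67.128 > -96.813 True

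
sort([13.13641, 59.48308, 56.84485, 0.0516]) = [0.0516, 13.13641, 56.84485, 59.48308]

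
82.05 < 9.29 False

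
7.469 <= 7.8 True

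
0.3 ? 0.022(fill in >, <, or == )>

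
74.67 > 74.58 True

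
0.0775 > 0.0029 True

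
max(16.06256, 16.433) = 16.433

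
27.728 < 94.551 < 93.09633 False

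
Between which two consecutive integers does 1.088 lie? 1 and 2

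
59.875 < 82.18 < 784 True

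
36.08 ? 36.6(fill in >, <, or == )<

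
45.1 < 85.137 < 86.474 True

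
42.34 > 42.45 False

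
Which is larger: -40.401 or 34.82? 34.82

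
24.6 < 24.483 False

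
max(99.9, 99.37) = 99.9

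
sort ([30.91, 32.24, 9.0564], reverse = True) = [32.24, 30.91, 9.0564]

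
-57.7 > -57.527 False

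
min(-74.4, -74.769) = -74.769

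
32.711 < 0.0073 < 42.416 False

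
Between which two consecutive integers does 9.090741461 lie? 9 and 10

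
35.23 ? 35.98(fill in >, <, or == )<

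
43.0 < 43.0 False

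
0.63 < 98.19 True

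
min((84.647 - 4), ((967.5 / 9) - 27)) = 80.5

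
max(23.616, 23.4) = 23.616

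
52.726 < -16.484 False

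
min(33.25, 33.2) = 33.2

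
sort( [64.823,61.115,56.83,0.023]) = [0.023,56.83,61.115,64.823]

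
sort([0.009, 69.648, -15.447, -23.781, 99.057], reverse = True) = [99.057, 69.648, 0.009, -15.447, -23.781]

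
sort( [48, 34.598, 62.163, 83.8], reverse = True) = [83.8, 62.163, 48, 34.598]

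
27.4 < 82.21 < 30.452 False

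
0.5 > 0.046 True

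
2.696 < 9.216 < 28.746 True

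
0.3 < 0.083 False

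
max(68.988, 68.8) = 68.988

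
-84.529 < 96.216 True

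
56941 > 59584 False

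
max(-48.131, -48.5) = -48.131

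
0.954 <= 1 True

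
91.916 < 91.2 False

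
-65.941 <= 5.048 True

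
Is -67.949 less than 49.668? Yes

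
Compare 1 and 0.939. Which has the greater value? 1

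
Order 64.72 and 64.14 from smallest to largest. 64.14, 64.72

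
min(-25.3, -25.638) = -25.638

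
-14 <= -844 False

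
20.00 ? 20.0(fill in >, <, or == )==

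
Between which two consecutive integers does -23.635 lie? -24 and -23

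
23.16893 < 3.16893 False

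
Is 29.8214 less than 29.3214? No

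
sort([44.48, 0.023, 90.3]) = [0.023, 44.48, 90.3]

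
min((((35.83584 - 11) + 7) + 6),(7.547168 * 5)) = 37.73584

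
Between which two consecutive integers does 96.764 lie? 96 and 97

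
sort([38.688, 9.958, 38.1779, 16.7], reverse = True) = [38.688, 38.1779, 16.7, 9.958]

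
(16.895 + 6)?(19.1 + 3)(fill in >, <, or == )>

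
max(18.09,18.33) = 18.33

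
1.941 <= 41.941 True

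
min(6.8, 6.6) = 6.6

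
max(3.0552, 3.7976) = 3.7976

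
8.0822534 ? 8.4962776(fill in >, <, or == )<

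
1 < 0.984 False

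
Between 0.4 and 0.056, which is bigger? 0.4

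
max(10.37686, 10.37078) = 10.37686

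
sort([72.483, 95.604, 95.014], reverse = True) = [95.604, 95.014, 72.483]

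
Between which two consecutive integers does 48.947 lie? 48 and 49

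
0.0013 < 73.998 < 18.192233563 False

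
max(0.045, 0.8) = 0.8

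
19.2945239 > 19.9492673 False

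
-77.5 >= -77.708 True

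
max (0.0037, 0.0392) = 0.0392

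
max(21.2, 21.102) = 21.2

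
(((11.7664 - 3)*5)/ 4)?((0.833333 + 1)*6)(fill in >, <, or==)<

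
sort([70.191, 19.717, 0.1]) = [0.1, 19.717, 70.191]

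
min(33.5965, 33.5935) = 33.5935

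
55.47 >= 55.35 True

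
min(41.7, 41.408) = 41.408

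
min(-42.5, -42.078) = -42.5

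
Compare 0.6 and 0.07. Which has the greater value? 0.6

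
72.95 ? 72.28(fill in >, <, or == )>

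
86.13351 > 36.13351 True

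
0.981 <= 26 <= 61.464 True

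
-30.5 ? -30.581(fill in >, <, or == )>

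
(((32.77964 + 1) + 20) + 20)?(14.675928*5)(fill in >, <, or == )>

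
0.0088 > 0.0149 False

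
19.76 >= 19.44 True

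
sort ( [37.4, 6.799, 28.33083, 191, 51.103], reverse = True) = [191, 51.103, 37.4, 28.33083, 6.799]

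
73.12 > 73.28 False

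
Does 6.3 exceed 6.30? No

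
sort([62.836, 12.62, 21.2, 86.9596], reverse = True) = [86.9596, 62.836, 21.2, 12.62]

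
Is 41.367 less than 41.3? No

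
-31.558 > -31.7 True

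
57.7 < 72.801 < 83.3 True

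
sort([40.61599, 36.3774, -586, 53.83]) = [-586, 36.3774, 40.61599, 53.83]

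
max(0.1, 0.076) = 0.1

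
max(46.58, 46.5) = 46.58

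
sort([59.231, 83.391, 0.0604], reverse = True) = [83.391, 59.231, 0.0604]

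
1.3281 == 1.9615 False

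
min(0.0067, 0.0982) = 0.0067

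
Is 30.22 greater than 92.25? No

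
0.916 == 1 False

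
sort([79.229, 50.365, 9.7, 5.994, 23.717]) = [5.994, 9.7, 23.717, 50.365, 79.229]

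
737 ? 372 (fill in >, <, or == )>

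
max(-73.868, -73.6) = -73.6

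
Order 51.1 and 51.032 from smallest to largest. 51.032, 51.1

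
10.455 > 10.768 False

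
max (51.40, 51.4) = 51.4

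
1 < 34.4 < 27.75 False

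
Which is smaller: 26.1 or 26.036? 26.036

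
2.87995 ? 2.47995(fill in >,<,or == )>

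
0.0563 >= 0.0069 True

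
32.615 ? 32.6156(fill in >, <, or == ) <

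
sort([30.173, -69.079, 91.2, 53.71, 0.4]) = [-69.079, 0.4, 30.173, 53.71, 91.2]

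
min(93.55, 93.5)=93.5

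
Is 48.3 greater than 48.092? Yes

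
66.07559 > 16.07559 True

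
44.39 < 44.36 False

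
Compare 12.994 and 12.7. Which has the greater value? 12.994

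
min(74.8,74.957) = 74.8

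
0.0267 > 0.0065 True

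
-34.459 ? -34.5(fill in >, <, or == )>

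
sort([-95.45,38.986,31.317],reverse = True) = [38.986,31.317,-95.45]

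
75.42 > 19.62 True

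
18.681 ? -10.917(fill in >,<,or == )>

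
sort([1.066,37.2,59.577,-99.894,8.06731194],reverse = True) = [59.577,37.2,8.06731194,1.066,-99.894]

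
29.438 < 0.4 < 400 False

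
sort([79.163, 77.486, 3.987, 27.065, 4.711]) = [3.987, 4.711, 27.065, 77.486, 79.163]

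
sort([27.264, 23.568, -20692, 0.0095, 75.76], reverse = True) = [75.76, 27.264, 23.568, 0.0095, -20692]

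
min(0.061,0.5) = 0.061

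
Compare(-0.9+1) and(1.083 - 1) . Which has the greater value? (-0.9+1)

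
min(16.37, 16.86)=16.37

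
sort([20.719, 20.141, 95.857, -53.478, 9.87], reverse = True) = [95.857, 20.719, 20.141, 9.87, -53.478]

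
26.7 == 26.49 False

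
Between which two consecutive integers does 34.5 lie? 34 and 35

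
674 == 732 False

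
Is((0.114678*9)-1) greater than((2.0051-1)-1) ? Yes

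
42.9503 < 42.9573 True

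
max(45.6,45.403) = 45.6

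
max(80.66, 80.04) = 80.66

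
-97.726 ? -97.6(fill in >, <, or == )<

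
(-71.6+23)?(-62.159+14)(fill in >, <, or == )<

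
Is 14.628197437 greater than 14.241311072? Yes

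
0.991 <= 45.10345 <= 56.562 True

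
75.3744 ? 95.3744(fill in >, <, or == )<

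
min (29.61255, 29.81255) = 29.61255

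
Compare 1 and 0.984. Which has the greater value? 1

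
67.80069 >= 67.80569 False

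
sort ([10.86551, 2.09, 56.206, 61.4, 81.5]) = [2.09, 10.86551, 56.206, 61.4, 81.5]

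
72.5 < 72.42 False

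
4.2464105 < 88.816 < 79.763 False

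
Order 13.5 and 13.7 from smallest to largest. 13.5, 13.7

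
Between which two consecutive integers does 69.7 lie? 69 and 70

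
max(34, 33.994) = 34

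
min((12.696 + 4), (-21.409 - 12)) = -33.409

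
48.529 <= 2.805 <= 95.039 False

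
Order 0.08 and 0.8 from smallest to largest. 0.08, 0.8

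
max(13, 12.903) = 13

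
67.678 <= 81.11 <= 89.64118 True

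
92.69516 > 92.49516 True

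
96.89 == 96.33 False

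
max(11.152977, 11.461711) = 11.461711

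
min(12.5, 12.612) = 12.5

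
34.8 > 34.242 True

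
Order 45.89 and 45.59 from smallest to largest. 45.59,45.89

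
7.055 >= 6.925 True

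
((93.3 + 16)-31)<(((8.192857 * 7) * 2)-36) True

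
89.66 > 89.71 False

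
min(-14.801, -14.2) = -14.801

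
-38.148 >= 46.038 False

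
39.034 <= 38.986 False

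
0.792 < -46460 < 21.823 False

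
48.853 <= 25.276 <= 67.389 False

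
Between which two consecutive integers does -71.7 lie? -72 and -71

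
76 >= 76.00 True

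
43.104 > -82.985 True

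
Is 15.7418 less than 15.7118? No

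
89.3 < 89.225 False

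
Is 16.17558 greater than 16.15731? Yes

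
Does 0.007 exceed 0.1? No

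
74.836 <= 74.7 False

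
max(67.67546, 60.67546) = 67.67546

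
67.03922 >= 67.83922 False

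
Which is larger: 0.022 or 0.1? 0.1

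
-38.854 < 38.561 True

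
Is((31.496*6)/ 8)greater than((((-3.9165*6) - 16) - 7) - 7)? Yes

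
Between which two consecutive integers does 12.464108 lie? 12 and 13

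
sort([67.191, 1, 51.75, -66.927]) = [-66.927, 1, 51.75, 67.191]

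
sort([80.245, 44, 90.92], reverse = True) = [90.92, 80.245, 44]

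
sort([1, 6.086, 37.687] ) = [1, 6.086, 37.687]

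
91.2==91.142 False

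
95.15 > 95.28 False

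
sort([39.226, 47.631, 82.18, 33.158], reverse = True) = [82.18, 47.631, 39.226, 33.158]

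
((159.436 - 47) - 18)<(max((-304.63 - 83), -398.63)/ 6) False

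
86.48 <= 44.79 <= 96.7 False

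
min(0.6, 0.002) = 0.002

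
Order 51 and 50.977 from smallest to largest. 50.977, 51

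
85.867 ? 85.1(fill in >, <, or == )>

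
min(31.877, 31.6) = 31.6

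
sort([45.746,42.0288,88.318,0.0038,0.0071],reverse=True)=[88.318,45.746,42.0288,0.0071,0.0038]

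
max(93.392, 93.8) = 93.8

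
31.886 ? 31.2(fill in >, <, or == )>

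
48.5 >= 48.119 True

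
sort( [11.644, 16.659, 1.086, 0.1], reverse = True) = [16.659, 11.644, 1.086, 0.1]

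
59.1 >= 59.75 False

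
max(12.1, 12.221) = 12.221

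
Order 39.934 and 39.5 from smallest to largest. 39.5, 39.934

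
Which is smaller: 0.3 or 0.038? 0.038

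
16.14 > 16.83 False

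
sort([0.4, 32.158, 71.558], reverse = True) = [71.558, 32.158, 0.4]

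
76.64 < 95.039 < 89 False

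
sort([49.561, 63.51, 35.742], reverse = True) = [63.51, 49.561, 35.742]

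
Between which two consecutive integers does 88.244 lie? 88 and 89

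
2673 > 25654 False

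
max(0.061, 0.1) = 0.1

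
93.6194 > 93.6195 False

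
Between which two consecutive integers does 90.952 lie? 90 and 91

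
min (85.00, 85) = 85.00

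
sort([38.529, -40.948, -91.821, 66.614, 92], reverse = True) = [92, 66.614, 38.529, -40.948, -91.821]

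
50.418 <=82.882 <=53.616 False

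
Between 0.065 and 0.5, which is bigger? 0.5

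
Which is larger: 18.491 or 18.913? 18.913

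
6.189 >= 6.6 False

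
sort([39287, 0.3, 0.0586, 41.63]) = [0.0586, 0.3, 41.63, 39287]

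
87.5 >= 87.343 True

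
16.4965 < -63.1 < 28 False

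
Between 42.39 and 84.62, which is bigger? 84.62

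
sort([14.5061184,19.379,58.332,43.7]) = [14.5061184,19.379,43.7,58.332]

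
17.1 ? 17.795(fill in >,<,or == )<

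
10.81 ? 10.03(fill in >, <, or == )>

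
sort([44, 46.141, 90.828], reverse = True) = [90.828, 46.141, 44]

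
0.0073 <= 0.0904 True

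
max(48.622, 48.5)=48.622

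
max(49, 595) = 595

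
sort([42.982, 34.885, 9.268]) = [9.268, 34.885, 42.982]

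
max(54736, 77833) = 77833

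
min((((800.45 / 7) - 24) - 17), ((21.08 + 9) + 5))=35.08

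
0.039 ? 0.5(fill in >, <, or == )<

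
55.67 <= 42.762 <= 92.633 False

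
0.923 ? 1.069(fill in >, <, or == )<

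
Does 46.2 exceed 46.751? No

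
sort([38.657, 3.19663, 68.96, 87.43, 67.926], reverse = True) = [87.43, 68.96, 67.926, 38.657, 3.19663]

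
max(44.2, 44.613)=44.613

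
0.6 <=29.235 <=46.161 True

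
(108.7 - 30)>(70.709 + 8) False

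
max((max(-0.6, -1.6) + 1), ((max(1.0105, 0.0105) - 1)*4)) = 0.4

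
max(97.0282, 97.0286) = 97.0286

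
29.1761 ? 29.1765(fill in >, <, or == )<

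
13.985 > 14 False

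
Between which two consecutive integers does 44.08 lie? 44 and 45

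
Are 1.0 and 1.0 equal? Yes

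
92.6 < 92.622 True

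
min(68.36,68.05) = 68.05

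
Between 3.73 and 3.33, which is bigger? 3.73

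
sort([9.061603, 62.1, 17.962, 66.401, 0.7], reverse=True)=[66.401, 62.1, 17.962, 9.061603, 0.7]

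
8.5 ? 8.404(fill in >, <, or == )>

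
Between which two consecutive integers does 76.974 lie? 76 and 77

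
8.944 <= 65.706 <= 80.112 True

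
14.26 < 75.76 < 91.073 True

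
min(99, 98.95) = 98.95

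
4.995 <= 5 True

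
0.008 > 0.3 False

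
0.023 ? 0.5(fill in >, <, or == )<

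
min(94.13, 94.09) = 94.09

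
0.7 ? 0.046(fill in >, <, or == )>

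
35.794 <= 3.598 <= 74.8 False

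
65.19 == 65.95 False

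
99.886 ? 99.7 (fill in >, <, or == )>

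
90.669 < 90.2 False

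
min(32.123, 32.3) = 32.123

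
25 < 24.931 False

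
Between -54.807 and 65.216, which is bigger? 65.216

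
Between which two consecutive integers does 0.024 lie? 0 and 1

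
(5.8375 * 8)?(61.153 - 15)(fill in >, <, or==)>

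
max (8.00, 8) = 8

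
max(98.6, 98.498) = 98.6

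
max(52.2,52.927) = 52.927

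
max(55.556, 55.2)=55.556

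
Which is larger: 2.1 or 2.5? 2.5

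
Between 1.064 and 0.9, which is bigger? 1.064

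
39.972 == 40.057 False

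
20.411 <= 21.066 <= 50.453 True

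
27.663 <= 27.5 False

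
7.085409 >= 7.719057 False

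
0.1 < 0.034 False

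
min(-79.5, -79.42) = -79.5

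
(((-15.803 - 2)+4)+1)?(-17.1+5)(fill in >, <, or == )<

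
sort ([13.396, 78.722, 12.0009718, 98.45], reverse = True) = [98.45, 78.722, 13.396, 12.0009718]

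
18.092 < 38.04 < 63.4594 True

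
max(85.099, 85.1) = 85.1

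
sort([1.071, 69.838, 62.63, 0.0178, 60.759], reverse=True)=[69.838, 62.63, 60.759, 1.071, 0.0178]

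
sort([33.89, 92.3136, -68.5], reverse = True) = [92.3136, 33.89, -68.5]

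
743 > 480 True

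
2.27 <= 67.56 True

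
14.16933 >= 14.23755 False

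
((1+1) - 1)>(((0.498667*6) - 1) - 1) True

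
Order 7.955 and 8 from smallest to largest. 7.955, 8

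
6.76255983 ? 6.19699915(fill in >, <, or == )>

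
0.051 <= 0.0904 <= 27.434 True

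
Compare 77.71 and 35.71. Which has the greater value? 77.71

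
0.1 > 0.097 True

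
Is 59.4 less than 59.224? No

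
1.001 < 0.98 False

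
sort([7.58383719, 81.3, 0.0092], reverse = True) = [81.3, 7.58383719, 0.0092]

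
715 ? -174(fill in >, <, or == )>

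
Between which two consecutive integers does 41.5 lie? 41 and 42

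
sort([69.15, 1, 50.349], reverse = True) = [69.15, 50.349, 1]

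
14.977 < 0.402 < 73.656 False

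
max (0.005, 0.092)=0.092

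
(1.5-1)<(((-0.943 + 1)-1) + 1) False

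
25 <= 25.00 True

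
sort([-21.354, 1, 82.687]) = [-21.354, 1, 82.687]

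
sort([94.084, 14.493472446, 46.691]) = [14.493472446, 46.691, 94.084]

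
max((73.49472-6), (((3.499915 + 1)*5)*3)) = 67.498725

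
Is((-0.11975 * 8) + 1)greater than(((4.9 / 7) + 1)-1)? No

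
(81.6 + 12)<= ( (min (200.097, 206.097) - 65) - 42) False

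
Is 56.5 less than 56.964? Yes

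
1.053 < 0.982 False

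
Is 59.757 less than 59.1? No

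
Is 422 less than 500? Yes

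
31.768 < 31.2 False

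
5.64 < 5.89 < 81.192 True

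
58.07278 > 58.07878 False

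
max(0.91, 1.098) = 1.098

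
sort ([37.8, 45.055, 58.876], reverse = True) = [58.876, 45.055, 37.8]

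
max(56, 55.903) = 56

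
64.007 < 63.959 False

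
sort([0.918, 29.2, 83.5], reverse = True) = [83.5, 29.2, 0.918]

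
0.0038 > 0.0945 False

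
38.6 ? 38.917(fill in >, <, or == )<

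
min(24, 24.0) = 24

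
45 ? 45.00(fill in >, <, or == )==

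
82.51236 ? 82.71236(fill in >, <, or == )<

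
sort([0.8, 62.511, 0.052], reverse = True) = [62.511, 0.8, 0.052]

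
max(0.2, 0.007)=0.2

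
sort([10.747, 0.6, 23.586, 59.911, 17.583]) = [0.6, 10.747, 17.583, 23.586, 59.911]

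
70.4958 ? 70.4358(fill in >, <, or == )>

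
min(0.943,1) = 0.943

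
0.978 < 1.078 True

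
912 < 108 False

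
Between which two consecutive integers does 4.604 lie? 4 and 5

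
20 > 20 False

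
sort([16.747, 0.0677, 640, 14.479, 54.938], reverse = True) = [640, 54.938, 16.747, 14.479, 0.0677]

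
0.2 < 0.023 False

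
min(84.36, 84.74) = 84.36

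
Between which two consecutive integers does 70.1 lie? 70 and 71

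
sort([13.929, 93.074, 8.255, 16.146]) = [8.255, 13.929, 16.146, 93.074]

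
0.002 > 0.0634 False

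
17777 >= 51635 False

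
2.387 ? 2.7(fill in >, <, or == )<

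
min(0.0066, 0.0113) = 0.0066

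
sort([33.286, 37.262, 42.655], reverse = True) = [42.655, 37.262, 33.286]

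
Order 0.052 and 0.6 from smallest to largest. 0.052, 0.6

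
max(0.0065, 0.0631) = 0.0631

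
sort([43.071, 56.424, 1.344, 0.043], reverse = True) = [56.424, 43.071, 1.344, 0.043]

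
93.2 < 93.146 False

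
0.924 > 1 False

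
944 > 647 True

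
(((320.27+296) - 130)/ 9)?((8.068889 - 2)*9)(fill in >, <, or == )<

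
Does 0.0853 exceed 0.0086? Yes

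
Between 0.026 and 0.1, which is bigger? 0.1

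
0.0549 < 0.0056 False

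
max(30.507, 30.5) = 30.507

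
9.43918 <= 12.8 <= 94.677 True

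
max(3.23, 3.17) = 3.23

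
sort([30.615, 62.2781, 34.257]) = [30.615, 34.257, 62.2781]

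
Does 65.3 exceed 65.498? No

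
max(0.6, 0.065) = 0.6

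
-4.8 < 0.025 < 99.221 True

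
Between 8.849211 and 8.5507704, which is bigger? 8.849211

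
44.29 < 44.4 True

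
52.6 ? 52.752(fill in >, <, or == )<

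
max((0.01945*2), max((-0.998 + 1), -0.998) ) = 0.0389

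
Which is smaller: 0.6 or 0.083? 0.083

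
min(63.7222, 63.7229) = 63.7222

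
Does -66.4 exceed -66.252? No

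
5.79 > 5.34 True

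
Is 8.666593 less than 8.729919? Yes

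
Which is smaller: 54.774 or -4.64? -4.64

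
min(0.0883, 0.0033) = 0.0033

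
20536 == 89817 False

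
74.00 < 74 False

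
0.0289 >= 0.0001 True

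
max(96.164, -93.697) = 96.164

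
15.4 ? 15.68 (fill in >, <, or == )<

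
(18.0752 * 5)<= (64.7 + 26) True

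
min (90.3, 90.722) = 90.3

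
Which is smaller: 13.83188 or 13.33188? 13.33188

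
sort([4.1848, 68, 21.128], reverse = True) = [68, 21.128, 4.1848]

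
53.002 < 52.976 False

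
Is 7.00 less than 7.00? No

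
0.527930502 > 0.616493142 False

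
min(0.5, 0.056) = 0.056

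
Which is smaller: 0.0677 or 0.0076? 0.0076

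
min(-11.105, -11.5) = -11.5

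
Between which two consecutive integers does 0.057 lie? 0 and 1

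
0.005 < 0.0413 True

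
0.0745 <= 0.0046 False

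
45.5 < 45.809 True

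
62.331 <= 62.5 True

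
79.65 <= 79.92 True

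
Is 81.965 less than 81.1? No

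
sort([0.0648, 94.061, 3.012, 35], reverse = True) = [94.061, 35, 3.012, 0.0648]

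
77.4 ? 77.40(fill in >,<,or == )==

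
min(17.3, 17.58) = 17.3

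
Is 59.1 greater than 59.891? No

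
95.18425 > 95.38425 False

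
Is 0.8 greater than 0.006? Yes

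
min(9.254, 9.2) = 9.2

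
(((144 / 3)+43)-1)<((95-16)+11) False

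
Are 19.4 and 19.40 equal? Yes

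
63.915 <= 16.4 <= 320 False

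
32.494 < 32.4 False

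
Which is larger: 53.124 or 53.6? 53.6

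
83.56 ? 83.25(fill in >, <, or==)>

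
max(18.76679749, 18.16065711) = 18.76679749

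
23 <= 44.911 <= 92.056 True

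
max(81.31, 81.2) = 81.31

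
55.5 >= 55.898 False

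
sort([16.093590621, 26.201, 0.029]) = [0.029, 16.093590621, 26.201]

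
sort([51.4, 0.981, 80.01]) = [0.981, 51.4, 80.01]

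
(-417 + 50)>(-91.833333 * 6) True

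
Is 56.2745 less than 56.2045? No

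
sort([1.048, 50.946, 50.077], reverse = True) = [50.946, 50.077, 1.048]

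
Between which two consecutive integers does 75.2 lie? 75 and 76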